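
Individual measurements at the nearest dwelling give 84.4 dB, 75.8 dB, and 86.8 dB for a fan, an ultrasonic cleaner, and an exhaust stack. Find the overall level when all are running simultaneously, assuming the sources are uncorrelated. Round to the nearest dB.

89 dB

For uncorrelated sources the intensities add, so convert each level to linear form, sum, and take 10·log₁₀ of the total.
Σ 10^(L/10) = 10^(84.4/10) + 10^(75.8/10) + 10^(86.8/10) = 7.921e+08.
L_total = 10·log₁₀(7.921e+08) = 88.99 dB.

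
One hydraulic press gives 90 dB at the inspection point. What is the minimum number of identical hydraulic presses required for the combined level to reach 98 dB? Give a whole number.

7

Need L₁ + 10·log₁₀ N ≥ 98, i.e. log₁₀ N ≥ 0.80.
N ≥ 10^(8.0/10) = 6.310, so N = 7.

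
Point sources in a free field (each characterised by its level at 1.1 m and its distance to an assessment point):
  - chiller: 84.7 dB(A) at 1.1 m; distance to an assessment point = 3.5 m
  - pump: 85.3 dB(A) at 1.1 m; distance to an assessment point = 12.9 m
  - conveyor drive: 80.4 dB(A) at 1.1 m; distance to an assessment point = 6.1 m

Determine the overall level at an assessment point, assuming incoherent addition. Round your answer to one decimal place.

Propagate each source to the receiver with L = L_ref − 20·log₁₀(r/r_ref), then add intensities.
chiller: 84.7 − 20·log₁₀(3.5/1.1) = 84.7 − 10.05 = 74.65 dB(A).
pump: 85.3 − 20·log₁₀(12.9/1.1) = 85.3 − 21.38 = 63.92 dB(A).
conveyor drive: 80.4 − 20·log₁₀(6.1/1.1) = 80.4 − 14.88 = 65.52 dB(A).
Σ 10^(L/10) = 3.518e+07 → L_total = 10·log₁₀(3.518e+07) = 75.46 dB(A).

75.5 dB(A)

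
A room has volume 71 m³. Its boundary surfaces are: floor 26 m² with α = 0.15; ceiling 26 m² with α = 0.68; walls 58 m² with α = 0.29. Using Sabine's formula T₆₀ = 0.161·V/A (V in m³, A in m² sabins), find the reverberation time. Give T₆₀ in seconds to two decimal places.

0.30 s

Total absorption A = 26·0.15 + 26·0.68 + 58·0.29 = 38.40 m² sabins.
T₆₀ = 0.161 × 71 / 38.40 = 0.298 s.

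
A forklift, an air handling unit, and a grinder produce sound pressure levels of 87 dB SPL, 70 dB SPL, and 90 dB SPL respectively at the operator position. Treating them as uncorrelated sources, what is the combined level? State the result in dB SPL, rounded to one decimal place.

91.8 dB SPL

For uncorrelated sources the intensities add, so convert each level to linear form, sum, and take 10·log₁₀ of the total.
Σ 10^(L/10) = 10^(87/10) + 10^(70/10) + 10^(90/10) = 1.511e+09.
L_total = 10·log₁₀(1.511e+09) = 91.79 dB SPL.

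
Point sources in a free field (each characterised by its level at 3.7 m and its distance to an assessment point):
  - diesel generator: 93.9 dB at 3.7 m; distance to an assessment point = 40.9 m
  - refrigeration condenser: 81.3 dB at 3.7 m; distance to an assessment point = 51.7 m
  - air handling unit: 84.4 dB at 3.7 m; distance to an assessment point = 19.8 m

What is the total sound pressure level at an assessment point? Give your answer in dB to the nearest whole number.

Apply inverse-square spreading to bring every level to the receiver, then sum 10^(L/10).
diesel generator: 93.9 − 20·log₁₀(40.9/3.7) = 93.9 − 20.87 = 73.03 dB.
refrigeration condenser: 81.3 − 20·log₁₀(51.7/3.7) = 81.3 − 22.91 = 58.39 dB.
air handling unit: 84.4 − 20·log₁₀(19.8/3.7) = 84.4 − 14.57 = 69.83 dB.
Σ 10^(L/10) = 3.040e+07 → L_total = 10·log₁₀(3.040e+07) = 74.83 dB.

75 dB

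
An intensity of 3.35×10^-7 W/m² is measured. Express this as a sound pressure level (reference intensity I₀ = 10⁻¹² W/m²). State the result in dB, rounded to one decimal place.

55.3 dB

Dividing by I₀ shifts the exponent by 12: I/I₀ = 3.35×10^5.
L = 10·(0.5250 + 5) = 55.25 dB.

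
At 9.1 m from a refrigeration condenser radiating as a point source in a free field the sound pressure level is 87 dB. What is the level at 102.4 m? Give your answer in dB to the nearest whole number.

For a point source, L₂ = L₁ − 20·log₁₀(r₂/r₁).
L₂ = 87 − 20·log₁₀(102.4/9.1) = 87 − 21.025 = 65.97 dB.

66 dB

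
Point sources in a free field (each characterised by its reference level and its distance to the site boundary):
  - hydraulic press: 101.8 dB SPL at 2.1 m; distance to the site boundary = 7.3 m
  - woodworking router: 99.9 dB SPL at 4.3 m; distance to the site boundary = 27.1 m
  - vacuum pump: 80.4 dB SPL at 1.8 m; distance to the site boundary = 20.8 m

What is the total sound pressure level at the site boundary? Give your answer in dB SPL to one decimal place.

First find each source's level at the receiver (point-source: −20·log₁₀(r/r_ref)), then combine on an intensity basis.
hydraulic press: 101.8 − 20·log₁₀(7.3/2.1) = 101.8 − 10.82 = 90.98 dB SPL.
woodworking router: 99.9 − 20·log₁₀(27.1/4.3) = 99.9 − 15.99 = 83.91 dB SPL.
vacuum pump: 80.4 − 20·log₁₀(20.8/1.8) = 80.4 − 21.26 = 59.14 dB SPL.
Σ 10^(L/10) = 1.499e+09 → L_total = 10·log₁₀(1.499e+09) = 91.76 dB SPL.

91.8 dB SPL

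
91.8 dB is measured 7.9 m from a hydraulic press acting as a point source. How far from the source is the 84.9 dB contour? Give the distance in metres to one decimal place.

17.5 m

For a point source L₁ − L₂ = 20·log₁₀(r₂/r₁), so r₂ = r₁·10^((L₁−L₂)/20).
r₂ = 7.9·10^((91.8−84.9)/20) = 7.9·10^(6.9/20) = 17.48 m.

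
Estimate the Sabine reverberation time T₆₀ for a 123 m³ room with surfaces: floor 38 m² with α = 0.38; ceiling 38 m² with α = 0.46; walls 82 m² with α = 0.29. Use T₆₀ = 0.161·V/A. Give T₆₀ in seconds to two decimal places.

0.36 s

Total absorption A = 38·0.38 + 38·0.46 + 82·0.29 = 55.70 m² sabins.
T₆₀ = 0.161·V/A = 0.161·123/55.70 = 0.356 s.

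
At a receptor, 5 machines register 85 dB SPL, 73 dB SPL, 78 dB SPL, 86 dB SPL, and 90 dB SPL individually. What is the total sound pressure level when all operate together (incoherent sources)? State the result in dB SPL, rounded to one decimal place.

92.5 dB SPL

For uncorrelated sources the intensities add, so convert each level to linear form, sum, and take 10·log₁₀ of the total.
Σ 10^(L/10) = 10^(85/10) + 10^(73/10) + 10^(78/10) + 10^(86/10) + 10^(90/10) = 1.797e+09.
L_total = 10·log₁₀(1.797e+09) = 92.55 dB SPL.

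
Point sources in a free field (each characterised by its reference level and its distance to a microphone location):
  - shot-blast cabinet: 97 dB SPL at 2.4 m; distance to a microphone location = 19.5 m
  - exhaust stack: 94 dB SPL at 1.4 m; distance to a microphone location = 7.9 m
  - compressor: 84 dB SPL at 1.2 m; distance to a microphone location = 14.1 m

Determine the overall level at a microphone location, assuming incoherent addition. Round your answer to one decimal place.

First find each source's level at the receiver (point-source: −20·log₁₀(r/r_ref)), then combine on an intensity basis.
shot-blast cabinet: 97 − 20·log₁₀(19.5/2.4) = 97 − 18.20 = 78.80 dB SPL.
exhaust stack: 94 − 20·log₁₀(7.9/1.4) = 94 − 15.03 = 78.97 dB SPL.
compressor: 84 − 20·log₁₀(14.1/1.2) = 84 − 21.40 = 62.60 dB SPL.
Σ 10^(L/10) = 1.566e+08 → L_total = 10·log₁₀(1.566e+08) = 81.95 dB SPL.

81.9 dB SPL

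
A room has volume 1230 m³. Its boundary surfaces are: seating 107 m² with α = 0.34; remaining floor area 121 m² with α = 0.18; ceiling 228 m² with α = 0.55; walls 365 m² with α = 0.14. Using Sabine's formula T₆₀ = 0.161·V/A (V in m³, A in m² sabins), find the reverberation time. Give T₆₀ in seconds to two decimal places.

0.84 s

Total absorption A = 107·0.34 + 121·0.18 + 228·0.55 + 365·0.14 = 234.66 m² sabins.
T₆₀ = 0.161·V/A = 0.161·1230/234.66 = 0.844 s.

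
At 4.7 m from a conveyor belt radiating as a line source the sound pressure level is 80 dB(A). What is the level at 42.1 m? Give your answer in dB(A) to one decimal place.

70.5 dB(A)

For a line source, L₂ = L₁ − 10·log₁₀(r₂/r₁).
L₂ = 80 − 10·log₁₀(42.1/4.7) = 80 − 9.522 = 70.48 dB(A).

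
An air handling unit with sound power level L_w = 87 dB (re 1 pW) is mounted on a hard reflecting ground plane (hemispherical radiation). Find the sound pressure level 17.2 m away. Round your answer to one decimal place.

54.3 dB

Free-field hemispherical radiation: L_p = L_w − 10·log₁₀(2π·r²), r = 17.2 m.
2π·r² = 1859 m², 10·log₁₀ of that is 32.692 dB.
L_p = 87 − 32.692 = 54.31 dB.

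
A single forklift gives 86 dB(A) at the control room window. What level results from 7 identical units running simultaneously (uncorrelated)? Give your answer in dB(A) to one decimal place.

With 7 equal, uncorrelated contributions the intensity is 7× that of one unit, giving a rise of 10·log₁₀ 7.
L_total = 86 + 10·log₁₀(7) = 86 + 8.451 = 94.45 dB(A).

94.5 dB(A)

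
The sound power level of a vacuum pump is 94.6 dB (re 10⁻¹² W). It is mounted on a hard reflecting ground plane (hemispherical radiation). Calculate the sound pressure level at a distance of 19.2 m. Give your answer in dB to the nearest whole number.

Free-field hemispherical radiation: L_p = L_w − 10·log₁₀(2π·r²), r = 19.2 m.
2π·r² = 2316 m², 10·log₁₀ of that is 33.648 dB.
L_p = 94.6 − 33.648 = 60.95 dB.

61 dB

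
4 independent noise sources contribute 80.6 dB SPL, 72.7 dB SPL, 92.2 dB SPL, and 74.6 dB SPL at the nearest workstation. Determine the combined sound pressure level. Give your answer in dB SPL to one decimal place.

92.6 dB SPL

For uncorrelated sources the intensities add, so convert each level to linear form, sum, and take 10·log₁₀ of the total.
Σ 10^(L/10) = 10^(80.6/10) + 10^(72.7/10) + 10^(92.2/10) + 10^(74.6/10) = 1.822e+09.
L_total = 10·log₁₀(1.822e+09) = 92.61 dB SPL.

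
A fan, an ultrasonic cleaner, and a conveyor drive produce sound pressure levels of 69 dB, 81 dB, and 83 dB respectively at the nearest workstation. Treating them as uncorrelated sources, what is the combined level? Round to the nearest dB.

Incoherent sources combine by intensity addition: L_total = 10·log₁₀(Σ 10^(L_i/10)).
Σ 10^(L/10) = 10^(69/10) + 10^(81/10) + 10^(83/10) = 3.334e+08.
L_total = 10·log₁₀(3.334e+08) = 85.23 dB.

85 dB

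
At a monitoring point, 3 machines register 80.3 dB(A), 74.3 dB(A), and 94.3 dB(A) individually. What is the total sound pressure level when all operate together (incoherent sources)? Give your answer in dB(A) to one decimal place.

94.5 dB(A)

Incoherent sources combine by intensity addition: L_total = 10·log₁₀(Σ 10^(L_i/10)).
Σ 10^(L/10) = 10^(80.3/10) + 10^(74.3/10) + 10^(94.3/10) = 2.826e+09.
L_total = 10·log₁₀(2.826e+09) = 94.51 dB(A).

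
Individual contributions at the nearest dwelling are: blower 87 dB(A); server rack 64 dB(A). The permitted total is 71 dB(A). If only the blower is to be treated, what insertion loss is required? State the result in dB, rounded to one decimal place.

17.0 dB

Fixed contribution from the other source: Σ 10^(L/10) = 10^(64/10) = 2.512e+06 (64.00 dB(A)).
The limit corresponds to 10^(71/10) = 1.259e+07; subtracting the fixed part leaves 1.008e+07 for the blower, i.e. 70.03 dB(A).
So the blower must be reduced from 87 to 70.03 dB(A): IL = 16.97 dB.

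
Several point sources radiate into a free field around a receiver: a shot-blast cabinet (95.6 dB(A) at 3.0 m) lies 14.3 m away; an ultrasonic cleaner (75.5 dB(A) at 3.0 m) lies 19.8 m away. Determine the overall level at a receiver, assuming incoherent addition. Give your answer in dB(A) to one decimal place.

Apply inverse-square spreading to bring every level to the receiver, then sum 10^(L/10).
shot-blast cabinet: 95.6 − 20·log₁₀(14.3/3.0) = 95.6 − 13.56 = 82.04 dB(A).
ultrasonic cleaner: 75.5 − 20·log₁₀(19.8/3.0) = 75.5 − 16.39 = 59.11 dB(A).
Σ 10^(L/10) = 1.606e+08 → L_total = 10·log₁₀(1.606e+08) = 82.06 dB(A).

82.1 dB(A)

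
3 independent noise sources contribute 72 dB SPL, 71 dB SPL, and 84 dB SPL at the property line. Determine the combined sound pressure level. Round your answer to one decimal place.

84.5 dB SPL

For uncorrelated sources the intensities add, so convert each level to linear form, sum, and take 10·log₁₀ of the total.
Σ 10^(L/10) = 10^(72/10) + 10^(71/10) + 10^(84/10) = 2.796e+08.
L_total = 10·log₁₀(2.796e+08) = 84.47 dB SPL.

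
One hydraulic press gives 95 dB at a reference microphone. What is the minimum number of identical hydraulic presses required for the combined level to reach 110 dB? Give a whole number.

Need L₁ + 10·log₁₀ N ≥ 110, i.e. log₁₀ N ≥ 1.50.
N ≥ 10^(15.0/10) = 31.623, so N = 32.

32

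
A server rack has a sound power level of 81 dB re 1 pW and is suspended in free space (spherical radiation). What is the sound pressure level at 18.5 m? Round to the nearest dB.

Free-field spherical radiation: L_p = L_w − 10·log₁₀(4π·r²), r = 18.5 m.
4π·r² = 4301 m², 10·log₁₀ of that is 36.336 dB.
L_p = 81 − 36.336 = 44.66 dB.

45 dB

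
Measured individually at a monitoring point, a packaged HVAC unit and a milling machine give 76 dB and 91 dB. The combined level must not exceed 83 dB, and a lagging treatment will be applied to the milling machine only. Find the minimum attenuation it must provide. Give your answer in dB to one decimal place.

Everything except the milling machine sums to 10^(76/10) = 3.981e+07 in linear terms, 76.00 dB.
To meet 83 dB overall, the treated milling machine may contribute at most 10^(83/10) − 3.981e+07 = 1.597e+08, i.e. 82.03 dB.
Required insertion loss = 91 − 82.03 = 8.97 dB.

9.0 dB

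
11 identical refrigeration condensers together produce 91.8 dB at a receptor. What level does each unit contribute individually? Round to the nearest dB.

81 dB

Dividing the total intensity by 11 lowers the level by 10·log₁₀ 11 = 10.414 dB: L₁ = 91.8 − 10.414.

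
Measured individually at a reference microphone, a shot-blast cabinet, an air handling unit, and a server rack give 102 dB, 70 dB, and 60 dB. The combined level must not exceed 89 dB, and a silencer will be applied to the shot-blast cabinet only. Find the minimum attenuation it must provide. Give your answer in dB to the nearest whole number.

The untreated sources together contribute 10^(70/10) + 10^(60/10) = 1.100e+07, i.e. 70.41 dB.
To meet 89 dB overall, the treated shot-blast cabinet may contribute at most 10^(89/10) − 1.100e+07 = 7.833e+08, i.e. 88.94 dB.
Required insertion loss = 102 − 88.94 = 13.06 dB.

13 dB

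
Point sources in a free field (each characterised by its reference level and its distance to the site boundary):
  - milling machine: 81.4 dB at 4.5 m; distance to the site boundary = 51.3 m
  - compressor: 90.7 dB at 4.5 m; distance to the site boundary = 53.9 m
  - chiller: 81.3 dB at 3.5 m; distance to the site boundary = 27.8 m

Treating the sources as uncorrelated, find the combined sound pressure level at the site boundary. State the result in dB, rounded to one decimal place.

First find each source's level at the receiver (point-source: −20·log₁₀(r/r_ref)), then combine on an intensity basis.
milling machine: 81.4 − 20·log₁₀(51.3/4.5) = 81.4 − 21.14 = 60.26 dB.
compressor: 90.7 − 20·log₁₀(53.9/4.5) = 90.7 − 21.57 = 69.13 dB.
chiller: 81.3 − 20·log₁₀(27.8/3.5) = 81.3 − 18.00 = 63.30 dB.
Σ 10^(L/10) = 1.139e+07 → L_total = 10·log₁₀(1.139e+07) = 70.57 dB.

70.6 dB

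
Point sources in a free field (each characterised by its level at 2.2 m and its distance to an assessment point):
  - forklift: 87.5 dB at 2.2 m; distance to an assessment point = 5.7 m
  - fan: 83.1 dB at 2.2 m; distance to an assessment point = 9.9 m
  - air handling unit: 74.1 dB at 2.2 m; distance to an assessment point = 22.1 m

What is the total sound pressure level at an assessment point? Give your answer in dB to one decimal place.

79.7 dB

Propagate each source to the receiver with L = L_ref − 20·log₁₀(r/r_ref), then add intensities.
forklift: 87.5 − 20·log₁₀(5.7/2.2) = 87.5 − 8.27 = 79.23 dB.
fan: 83.1 − 20·log₁₀(9.9/2.2) = 83.1 − 13.06 = 70.04 dB.
air handling unit: 74.1 − 20·log₁₀(22.1/2.2) = 74.1 − 20.04 = 54.06 dB.
Σ 10^(L/10) = 9.411e+07 → L_total = 10·log₁₀(9.411e+07) = 79.74 dB.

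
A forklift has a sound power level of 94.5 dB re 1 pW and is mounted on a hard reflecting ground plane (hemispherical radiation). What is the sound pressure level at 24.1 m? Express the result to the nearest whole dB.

L_p = L_w − 10·log₁₀(2π·r²) with r = 24.1 m.
2π·r² = 3649 m², 10·log₁₀ of that is 35.622 dB.
L_p = 94.5 − 35.622 = 58.88 dB.

59 dB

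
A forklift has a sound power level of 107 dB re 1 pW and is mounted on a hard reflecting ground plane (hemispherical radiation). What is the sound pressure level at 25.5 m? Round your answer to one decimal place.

70.9 dB

L_p = L_w − 10·log₁₀(2π·r²) with r = 25.5 m.
2π·r² = 4086 m², 10·log₁₀ of that is 36.113 dB.
L_p = 107 − 36.113 = 70.89 dB.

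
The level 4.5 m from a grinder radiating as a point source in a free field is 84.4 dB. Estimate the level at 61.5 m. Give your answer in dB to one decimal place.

61.7 dB

Point-source attenuation: ΔL = 20·log₁₀(r₂/r₁) = 20·log₁₀(61.5/4.5) = 22.713 dB.
L₂ = 84.4 − 20·log₁₀(61.5/4.5) = 84.4 − 22.713 = 61.69 dB.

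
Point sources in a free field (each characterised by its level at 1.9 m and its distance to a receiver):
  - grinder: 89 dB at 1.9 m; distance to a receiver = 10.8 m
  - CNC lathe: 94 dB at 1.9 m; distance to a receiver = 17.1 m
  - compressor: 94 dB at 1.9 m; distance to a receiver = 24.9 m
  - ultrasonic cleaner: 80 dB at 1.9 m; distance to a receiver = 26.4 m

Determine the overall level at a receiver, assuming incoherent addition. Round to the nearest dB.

78 dB

Apply inverse-square spreading to bring every level to the receiver, then sum 10^(L/10).
grinder: 89 − 20·log₁₀(10.8/1.9) = 89 − 15.09 = 73.91 dB.
CNC lathe: 94 − 20·log₁₀(17.1/1.9) = 94 − 19.08 = 74.92 dB.
compressor: 94 − 20·log₁₀(24.9/1.9) = 94 − 22.35 = 71.65 dB.
ultrasonic cleaner: 80 − 20·log₁₀(26.4/1.9) = 80 − 22.86 = 57.14 dB.
Σ 10^(L/10) = 7.074e+07 → L_total = 10·log₁₀(7.074e+07) = 78.50 dB.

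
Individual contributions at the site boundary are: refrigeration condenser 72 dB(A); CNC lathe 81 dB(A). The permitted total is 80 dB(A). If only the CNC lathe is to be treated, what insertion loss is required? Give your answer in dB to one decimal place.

1.7 dB

Everything except the CNC lathe sums to 10^(72/10) = 1.585e+07 in linear terms, 72.00 dB(A).
The limit corresponds to 10^(80/10) = 1.000e+08; subtracting the fixed part leaves 8.415e+07 for the CNC lathe, i.e. 79.25 dB(A).
So the CNC lathe must be reduced from 81 to 79.25 dB(A): IL = 1.75 dB.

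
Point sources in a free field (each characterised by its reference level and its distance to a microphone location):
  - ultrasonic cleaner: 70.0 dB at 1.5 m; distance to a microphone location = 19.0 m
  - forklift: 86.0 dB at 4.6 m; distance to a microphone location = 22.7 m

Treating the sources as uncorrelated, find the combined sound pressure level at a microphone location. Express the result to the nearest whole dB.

72 dB

Propagate each source to the receiver with L = L_ref − 20·log₁₀(r/r_ref), then add intensities.
ultrasonic cleaner: 70.0 − 20·log₁₀(19.0/1.5) = 70.0 − 22.05 = 47.95 dB.
forklift: 86.0 − 20·log₁₀(22.7/4.6) = 86.0 − 13.87 = 72.13 dB.
Σ 10^(L/10) = 1.641e+07 → L_total = 10·log₁₀(1.641e+07) = 72.15 dB.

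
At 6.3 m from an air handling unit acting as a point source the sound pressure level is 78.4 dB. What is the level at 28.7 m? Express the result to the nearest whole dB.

65 dB

For a point source, L₂ = L₁ − 20·log₁₀(r₂/r₁).
L₂ = 78.4 − 20·log₁₀(28.7/6.3) = 78.4 − 13.171 = 65.23 dB.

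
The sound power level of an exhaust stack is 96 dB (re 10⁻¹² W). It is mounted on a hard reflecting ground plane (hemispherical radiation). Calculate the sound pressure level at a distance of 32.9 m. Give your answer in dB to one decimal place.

57.7 dB

Free-field hemispherical radiation: L_p = L_w − 10·log₁₀(2π·r²), r = 32.9 m.
2π·r² = 6801 m², 10·log₁₀ of that is 38.326 dB.
L_p = 96 − 38.326 = 57.67 dB.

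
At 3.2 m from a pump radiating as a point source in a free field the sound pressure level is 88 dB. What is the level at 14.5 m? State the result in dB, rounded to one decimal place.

For a point source, L₂ = L₁ − 20·log₁₀(r₂/r₁).
L₂ = 88 − 20·log₁₀(14.5/3.2) = 88 − 13.124 = 74.88 dB.

74.9 dB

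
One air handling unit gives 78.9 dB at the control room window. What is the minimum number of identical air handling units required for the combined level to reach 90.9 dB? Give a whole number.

16

The shortfall is 90.9 − 78.9 = 12.0 dB, and N units add 10·log₁₀ N, so need 10·log₁₀ N ≥ 12.0.
N ≥ 10^(12.0/10) = 15.849, so N = 16.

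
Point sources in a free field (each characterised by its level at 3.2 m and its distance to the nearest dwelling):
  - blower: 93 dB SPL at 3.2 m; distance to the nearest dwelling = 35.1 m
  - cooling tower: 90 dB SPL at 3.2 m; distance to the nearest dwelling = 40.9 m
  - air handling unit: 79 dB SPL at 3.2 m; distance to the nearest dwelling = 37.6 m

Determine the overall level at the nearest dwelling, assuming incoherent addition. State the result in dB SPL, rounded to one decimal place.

Propagate each source to the receiver with L = L_ref − 20·log₁₀(r/r_ref), then add intensities.
blower: 93 − 20·log₁₀(35.1/3.2) = 93 − 20.80 = 72.20 dB SPL.
cooling tower: 90 − 20·log₁₀(40.9/3.2) = 90 − 22.13 = 67.87 dB SPL.
air handling unit: 79 − 20·log₁₀(37.6/3.2) = 79 − 21.40 = 57.60 dB SPL.
Σ 10^(L/10) = 2.328e+07 → L_total = 10·log₁₀(2.328e+07) = 73.67 dB SPL.

73.7 dB SPL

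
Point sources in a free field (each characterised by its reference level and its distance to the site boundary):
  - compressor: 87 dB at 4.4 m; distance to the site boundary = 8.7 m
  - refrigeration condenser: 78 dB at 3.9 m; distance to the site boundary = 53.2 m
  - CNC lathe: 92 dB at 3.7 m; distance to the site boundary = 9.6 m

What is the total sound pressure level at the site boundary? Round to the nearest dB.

86 dB

First find each source's level at the receiver (point-source: −20·log₁₀(r/r_ref)), then combine on an intensity basis.
compressor: 87 − 20·log₁₀(8.7/4.4) = 87 − 5.92 = 81.08 dB.
refrigeration condenser: 78 − 20·log₁₀(53.2/3.9) = 78 − 22.70 = 55.30 dB.
CNC lathe: 92 − 20·log₁₀(9.6/3.7) = 92 − 8.28 = 83.72 dB.
Σ 10^(L/10) = 3.640e+08 → L_total = 10·log₁₀(3.640e+08) = 85.61 dB.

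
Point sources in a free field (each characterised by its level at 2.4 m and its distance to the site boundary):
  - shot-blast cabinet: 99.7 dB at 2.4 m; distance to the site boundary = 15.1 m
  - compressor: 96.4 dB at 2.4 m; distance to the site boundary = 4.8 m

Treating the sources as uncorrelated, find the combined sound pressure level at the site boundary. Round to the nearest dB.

Propagate each source to the receiver with L = L_ref − 20·log₁₀(r/r_ref), then add intensities.
shot-blast cabinet: 99.7 − 20·log₁₀(15.1/2.4) = 99.7 − 15.98 = 83.72 dB.
compressor: 96.4 − 20·log₁₀(4.8/2.4) = 96.4 − 6.02 = 90.38 dB.
Σ 10^(L/10) = 1.327e+09 → L_total = 10·log₁₀(1.327e+09) = 91.23 dB.

91 dB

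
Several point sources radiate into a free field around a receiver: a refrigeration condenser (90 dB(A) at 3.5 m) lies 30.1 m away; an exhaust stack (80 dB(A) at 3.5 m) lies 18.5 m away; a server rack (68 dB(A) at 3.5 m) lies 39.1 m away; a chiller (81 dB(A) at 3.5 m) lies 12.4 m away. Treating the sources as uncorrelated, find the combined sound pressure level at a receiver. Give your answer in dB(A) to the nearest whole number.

Apply inverse-square spreading to bring every level to the receiver, then sum 10^(L/10).
refrigeration condenser: 90 − 20·log₁₀(30.1/3.5) = 90 − 18.69 = 71.31 dB(A).
exhaust stack: 80 − 20·log₁₀(18.5/3.5) = 80 − 14.46 = 65.54 dB(A).
server rack: 68 − 20·log₁₀(39.1/3.5) = 68 − 20.96 = 47.04 dB(A).
chiller: 81 − 20·log₁₀(12.4/3.5) = 81 − 10.99 = 70.01 dB(A).
Σ 10^(L/10) = 2.718e+07 → L_total = 10·log₁₀(2.718e+07) = 74.34 dB(A).

74 dB(A)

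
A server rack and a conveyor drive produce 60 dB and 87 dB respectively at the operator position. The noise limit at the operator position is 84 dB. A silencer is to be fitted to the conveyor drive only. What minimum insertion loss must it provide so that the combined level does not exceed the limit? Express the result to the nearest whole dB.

3 dB

Everything except the conveyor drive sums to 10^(60/10) = 1.000e+06 in linear terms, 60.00 dB.
To meet 84 dB overall, the treated conveyor drive may contribute at most 10^(84/10) − 1.000e+06 = 2.502e+08, i.e. 83.98 dB.
Required insertion loss = 87 − 83.98 = 3.02 dB.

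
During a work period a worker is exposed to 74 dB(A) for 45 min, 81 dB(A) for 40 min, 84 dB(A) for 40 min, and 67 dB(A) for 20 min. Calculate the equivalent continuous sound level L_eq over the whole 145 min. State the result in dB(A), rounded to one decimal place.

L_eq = 10·log₁₀[(1/T)·Σ tᵢ·10^(Lᵢ/10)] with T = 145 min.
Σ tᵢ·10^(Lᵢ/10) = 45·10^(74/10) + 40·10^(81/10) + 40·10^(84/10) + 20·10^(67/10) = 1.631e+10.
L_eq = 10·log₁₀(1.631e+10/145) = 80.51 dB(A).

80.5 dB(A)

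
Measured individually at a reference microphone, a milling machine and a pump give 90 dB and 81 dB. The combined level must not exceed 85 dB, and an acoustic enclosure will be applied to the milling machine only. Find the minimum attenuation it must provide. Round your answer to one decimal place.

7.2 dB

The untreated sources together contribute 10^(81/10) = 1.259e+08, i.e. 81.00 dB.
The limit corresponds to 10^(85/10) = 3.162e+08; subtracting the fixed part leaves 1.903e+08 for the milling machine, i.e. 82.80 dB.
Required insertion loss = 90 − 82.80 = 7.20 dB.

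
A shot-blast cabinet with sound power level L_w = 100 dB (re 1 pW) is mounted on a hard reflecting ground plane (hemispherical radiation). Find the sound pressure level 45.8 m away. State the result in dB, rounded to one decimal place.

58.8 dB

The power spreads over a hemisphere of area 2π·r², so L_p = L_w − 10·log₁₀(2π·r²).
2π·r² = 1.318e+04 m², 10·log₁₀ of that is 41.199 dB.
L_p = 100 − 41.199 = 58.80 dB.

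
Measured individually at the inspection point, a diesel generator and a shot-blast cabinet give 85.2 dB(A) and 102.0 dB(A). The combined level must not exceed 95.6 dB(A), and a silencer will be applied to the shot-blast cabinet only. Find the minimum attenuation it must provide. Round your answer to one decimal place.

6.8 dB

Fixed contribution from the other source: Σ 10^(L/10) = 10^(85.2/10) = 3.311e+08 (85.20 dB(A)).
To meet 95.6 dB(A) overall, the treated shot-blast cabinet may contribute at most 10^(95.6/10) − 3.311e+08 = 3.300e+09, i.e. 95.18 dB(A).
Required insertion loss = 102.0 − 95.18 = 6.82 dB.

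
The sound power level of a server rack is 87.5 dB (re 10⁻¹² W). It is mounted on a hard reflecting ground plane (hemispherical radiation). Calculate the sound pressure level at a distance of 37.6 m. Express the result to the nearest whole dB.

48 dB

The power spreads over a hemisphere of area 2π·r², so L_p = L_w − 10·log₁₀(2π·r²).
2π·r² = 8883 m², 10·log₁₀ of that is 39.486 dB.
L_p = 87.5 − 39.486 = 48.01 dB.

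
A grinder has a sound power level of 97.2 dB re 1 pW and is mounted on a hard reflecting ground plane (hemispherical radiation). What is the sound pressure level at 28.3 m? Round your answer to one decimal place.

60.2 dB

L_p = L_w − 10·log₁₀(2π·r²) with r = 28.3 m.
2π·r² = 5032 m², 10·log₁₀ of that is 37.018 dB.
L_p = 97.2 − 37.018 = 60.18 dB.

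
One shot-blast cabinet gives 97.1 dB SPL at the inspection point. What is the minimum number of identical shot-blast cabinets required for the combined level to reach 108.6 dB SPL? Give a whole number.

15

The shortfall is 108.6 − 97.1 = 11.5 dB, and N units add 10·log₁₀ N, so need 10·log₁₀ N ≥ 11.5.
N ≥ 10^(11.5/10) = 14.125, so N = 15.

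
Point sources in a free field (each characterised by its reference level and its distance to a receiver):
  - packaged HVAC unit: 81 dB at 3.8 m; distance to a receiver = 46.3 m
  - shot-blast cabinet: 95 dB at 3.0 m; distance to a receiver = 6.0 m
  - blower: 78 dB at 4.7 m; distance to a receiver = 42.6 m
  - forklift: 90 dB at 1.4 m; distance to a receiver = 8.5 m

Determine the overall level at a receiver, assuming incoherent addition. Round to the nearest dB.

Apply inverse-square spreading to bring every level to the receiver, then sum 10^(L/10).
packaged HVAC unit: 81 − 20·log₁₀(46.3/3.8) = 81 − 21.72 = 59.28 dB.
shot-blast cabinet: 95 − 20·log₁₀(6.0/3.0) = 95 − 6.02 = 88.98 dB.
blower: 78 − 20·log₁₀(42.6/4.7) = 78 − 19.15 = 58.85 dB.
forklift: 90 − 20·log₁₀(8.5/1.4) = 90 − 15.67 = 74.33 dB.
Σ 10^(L/10) = 8.193e+08 → L_total = 10·log₁₀(8.193e+08) = 89.13 dB.

89 dB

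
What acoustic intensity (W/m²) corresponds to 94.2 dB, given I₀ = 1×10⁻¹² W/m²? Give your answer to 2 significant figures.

0.0026 W/m²

I/I₀ = 10^(94.2/10) = 2.63e+09, so I = 2.63e+09 × 10⁻¹² W/m².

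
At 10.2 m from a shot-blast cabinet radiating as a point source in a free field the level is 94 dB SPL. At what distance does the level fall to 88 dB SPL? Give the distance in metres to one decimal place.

20.4 m

Point-source spreading drops the level by 20·log₁₀(r₂/r₁); inverting, r₂/r₁ = 10^(ΔL/20).
r₂ = 10.2·10^((94−88)/20) = 10.2·10^(6.0/20) = 20.35 m.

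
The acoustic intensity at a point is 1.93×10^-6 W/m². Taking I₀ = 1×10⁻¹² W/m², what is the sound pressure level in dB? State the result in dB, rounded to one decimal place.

Dividing by I₀ shifts the exponent by 12: I/I₀ = 1.93×10^6.
L = 10·(0.2856 + 6) = 62.86 dB.

62.9 dB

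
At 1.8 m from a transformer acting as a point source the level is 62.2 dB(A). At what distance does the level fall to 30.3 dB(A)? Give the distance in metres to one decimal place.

Point-source spreading drops the level by 20·log₁₀(r₂/r₁); inverting, r₂/r₁ = 10^(ΔL/20).
r₂ = 1.8·10^((62.2−30.3)/20) = 1.8·10^(31.9/20) = 70.84 m.

70.8 m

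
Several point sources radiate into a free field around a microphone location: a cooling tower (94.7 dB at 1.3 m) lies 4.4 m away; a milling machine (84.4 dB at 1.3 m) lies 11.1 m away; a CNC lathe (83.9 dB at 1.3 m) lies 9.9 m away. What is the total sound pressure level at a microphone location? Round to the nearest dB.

Apply inverse-square spreading to bring every level to the receiver, then sum 10^(L/10).
cooling tower: 94.7 − 20·log₁₀(4.4/1.3) = 94.7 − 10.59 = 84.11 dB.
milling machine: 84.4 − 20·log₁₀(11.1/1.3) = 84.4 − 18.63 = 65.77 dB.
CNC lathe: 83.9 − 20·log₁₀(9.9/1.3) = 83.9 − 17.63 = 66.27 dB.
Σ 10^(L/10) = 2.656e+08 → L_total = 10·log₁₀(2.656e+08) = 84.24 dB.

84 dB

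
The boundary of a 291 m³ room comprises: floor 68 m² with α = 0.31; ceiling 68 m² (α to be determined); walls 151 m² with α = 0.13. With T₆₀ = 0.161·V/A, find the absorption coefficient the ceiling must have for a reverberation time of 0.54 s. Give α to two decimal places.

0.68

A = 0.161·V/T₆₀ = 0.161·291/0.54 = 86.76 m² sabins.
Absorption from the other surfaces = 68·0.31 + 151·0.13 = 40.71 m², so the ceiling must supply 46.05 m² over 68 m².
α = 46.05/68 = 0.677.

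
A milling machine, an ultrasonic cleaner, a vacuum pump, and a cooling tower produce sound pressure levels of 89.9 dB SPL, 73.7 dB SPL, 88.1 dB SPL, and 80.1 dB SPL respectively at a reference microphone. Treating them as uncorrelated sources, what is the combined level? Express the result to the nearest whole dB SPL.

92 dB SPL

For uncorrelated sources the intensities add, so convert each level to linear form, sum, and take 10·log₁₀ of the total.
Σ 10^(L/10) = 10^(89.9/10) + 10^(73.7/10) + 10^(88.1/10) + 10^(80.1/10) = 1.749e+09.
L_total = 10·log₁₀(1.749e+09) = 92.43 dB SPL.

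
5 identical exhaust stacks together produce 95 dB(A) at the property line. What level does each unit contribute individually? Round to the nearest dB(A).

5 equal contributions raise the level by 10·log₁₀ 5 = 6.990 dB, so each unit alone gives 95 − 6.990.

88 dB(A)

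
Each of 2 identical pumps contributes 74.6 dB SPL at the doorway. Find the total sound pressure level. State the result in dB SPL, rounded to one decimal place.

77.6 dB SPL

N identical incoherent sources raise the level by 10·log₁₀ N.
L_total = 74.6 + 10·log₁₀(2) = 74.6 + 3.010 = 77.61 dB SPL.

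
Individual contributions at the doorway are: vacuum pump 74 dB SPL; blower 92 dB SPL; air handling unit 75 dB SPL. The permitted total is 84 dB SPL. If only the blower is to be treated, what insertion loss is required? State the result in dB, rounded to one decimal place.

9.1 dB

Fixed contribution from the other sources: Σ 10^(L/10) = 10^(74/10) + 10^(75/10) = 5.674e+07 (77.54 dB SPL).
The limit corresponds to 10^(84/10) = 2.512e+08; subtracting the fixed part leaves 1.944e+08 for the blower, i.e. 82.89 dB SPL.
Required insertion loss = 92 − 82.89 = 9.11 dB.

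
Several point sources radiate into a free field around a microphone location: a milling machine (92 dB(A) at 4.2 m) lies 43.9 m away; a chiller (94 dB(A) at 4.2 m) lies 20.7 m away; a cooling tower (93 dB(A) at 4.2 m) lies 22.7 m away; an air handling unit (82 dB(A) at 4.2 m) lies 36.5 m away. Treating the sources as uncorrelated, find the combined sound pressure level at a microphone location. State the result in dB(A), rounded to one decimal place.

82.7 dB(A)

Apply inverse-square spreading to bring every level to the receiver, then sum 10^(L/10).
milling machine: 92 − 20·log₁₀(43.9/4.2) = 92 − 20.38 = 71.62 dB(A).
chiller: 94 − 20·log₁₀(20.7/4.2) = 94 − 13.85 = 80.15 dB(A).
cooling tower: 93 − 20·log₁₀(22.7/4.2) = 93 − 14.66 = 78.34 dB(A).
air handling unit: 82 − 20·log₁₀(36.5/4.2) = 82 − 18.78 = 63.22 dB(A).
Σ 10^(L/10) = 1.883e+08 → L_total = 10·log₁₀(1.883e+08) = 82.75 dB(A).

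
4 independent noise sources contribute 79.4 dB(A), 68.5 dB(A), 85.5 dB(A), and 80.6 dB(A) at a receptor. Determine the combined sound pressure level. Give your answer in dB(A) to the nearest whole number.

88 dB(A)

For uncorrelated sources the intensities add, so convert each level to linear form, sum, and take 10·log₁₀ of the total.
Σ 10^(L/10) = 10^(79.4/10) + 10^(68.5/10) + 10^(85.5/10) + 10^(80.6/10) = 5.638e+08.
L_total = 10·log₁₀(5.638e+08) = 87.51 dB(A).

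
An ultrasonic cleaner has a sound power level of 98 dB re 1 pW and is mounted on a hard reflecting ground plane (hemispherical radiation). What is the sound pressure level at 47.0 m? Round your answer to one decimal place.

56.6 dB

L_p = L_w − 10·log₁₀(2π·r²) with r = 47.0 m.
2π·r² = 1.388e+04 m², 10·log₁₀ of that is 41.424 dB.
L_p = 98 − 41.424 = 56.58 dB.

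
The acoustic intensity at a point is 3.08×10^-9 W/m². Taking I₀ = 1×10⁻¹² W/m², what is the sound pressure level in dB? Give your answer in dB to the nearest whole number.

I/I₀ = 3.08×10^-9/10⁻¹² = 3.08×10^3, and L = 10·log₁₀(I/I₀).
L = 10·(0.4886 + 3) = 34.89 dB.

35 dB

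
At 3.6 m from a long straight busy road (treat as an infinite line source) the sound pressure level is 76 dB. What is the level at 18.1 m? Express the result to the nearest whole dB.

Line-source attenuation: ΔL = 10·log₁₀(r₂/r₁) = 10·log₁₀(18.1/3.6) = 7.014 dB.
L₂ = 76 − 10·log₁₀(18.1/3.6) = 76 − 7.014 = 68.99 dB.

69 dB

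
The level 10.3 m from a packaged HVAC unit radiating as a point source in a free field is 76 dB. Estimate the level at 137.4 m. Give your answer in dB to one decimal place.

For a point source, L₂ = L₁ − 20·log₁₀(r₂/r₁).
L₂ = 76 − 20·log₁₀(137.4/10.3) = 76 − 22.503 = 53.50 dB.

53.5 dB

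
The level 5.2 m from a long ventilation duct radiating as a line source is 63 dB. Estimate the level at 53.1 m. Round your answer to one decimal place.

Cylindrical spreading from a line source gives a 10·log₁₀(r₂/r₁) drop.
L₂ = 63 − 10·log₁₀(53.1/5.2) = 63 − 10.091 = 52.91 dB.

52.9 dB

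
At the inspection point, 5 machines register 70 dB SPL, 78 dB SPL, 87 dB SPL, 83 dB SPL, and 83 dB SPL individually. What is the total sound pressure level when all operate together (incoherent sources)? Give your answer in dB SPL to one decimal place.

Incoherent sources combine by intensity addition: L_total = 10·log₁₀(Σ 10^(L_i/10)).
Σ 10^(L/10) = 10^(70/10) + 10^(78/10) + 10^(87/10) + 10^(83/10) + 10^(83/10) = 9.733e+08.
L_total = 10·log₁₀(9.733e+08) = 89.88 dB SPL.

89.9 dB SPL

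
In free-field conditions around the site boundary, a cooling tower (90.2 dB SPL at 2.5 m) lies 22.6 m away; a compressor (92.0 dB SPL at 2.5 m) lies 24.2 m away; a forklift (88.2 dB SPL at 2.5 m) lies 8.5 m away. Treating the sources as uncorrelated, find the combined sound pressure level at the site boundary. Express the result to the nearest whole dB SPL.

Propagate each source to the receiver with L = L_ref − 20·log₁₀(r/r_ref), then add intensities.
cooling tower: 90.2 − 20·log₁₀(22.6/2.5) = 90.2 − 19.12 = 71.08 dB SPL.
compressor: 92.0 − 20·log₁₀(24.2/2.5) = 92.0 − 19.72 = 72.28 dB SPL.
forklift: 88.2 − 20·log₁₀(8.5/2.5) = 88.2 − 10.63 = 77.57 dB SPL.
Σ 10^(L/10) = 8.688e+07 → L_total = 10·log₁₀(8.688e+07) = 79.39 dB SPL.

79 dB SPL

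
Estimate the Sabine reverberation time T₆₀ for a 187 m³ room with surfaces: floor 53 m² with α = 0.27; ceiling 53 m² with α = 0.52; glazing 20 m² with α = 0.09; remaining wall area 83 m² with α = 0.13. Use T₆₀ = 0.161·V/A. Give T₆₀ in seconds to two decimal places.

0.55 s

Total absorption A = 53·0.27 + 53·0.52 + 20·0.09 + 83·0.13 = 54.46 m² sabins.
T₆₀ = 0.161 × 187 / 54.46 = 0.553 s.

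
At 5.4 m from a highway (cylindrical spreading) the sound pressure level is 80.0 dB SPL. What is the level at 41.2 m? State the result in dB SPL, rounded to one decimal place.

71.2 dB SPL

Cylindrical spreading from a line source gives a 10·log₁₀(r₂/r₁) drop.
L₂ = 80.0 − 10·log₁₀(41.2/5.4) = 80.0 − 8.825 = 71.17 dB SPL.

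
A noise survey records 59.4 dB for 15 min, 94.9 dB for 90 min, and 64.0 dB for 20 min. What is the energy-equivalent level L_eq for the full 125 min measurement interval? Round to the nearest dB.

The energy average is taken in the linear domain: L_eq = 10·log₁₀[(Σ tᵢ·10^(Lᵢ/10))/T], T = 125 min.
Σ tᵢ·10^(Lᵢ/10) = 15·10^(59.4/10) + 90·10^(94.9/10) + 20·10^(64.0/10) = 2.782e+11.
L_eq = 10·log₁₀(2.782e+11/125) = 93.47 dB.

93 dB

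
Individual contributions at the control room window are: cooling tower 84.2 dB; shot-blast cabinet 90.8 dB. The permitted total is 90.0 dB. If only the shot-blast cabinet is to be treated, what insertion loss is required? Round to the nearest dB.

Everything except the shot-blast cabinet sums to 10^(84.2/10) = 2.630e+08 in linear terms, 84.20 dB.
To meet 90.0 dB overall, the treated shot-blast cabinet may contribute at most 10^(90.0/10) − 2.630e+08 = 7.370e+08, i.e. 88.67 dB.
Required insertion loss = 90.8 − 88.67 = 2.13 dB.

2 dB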